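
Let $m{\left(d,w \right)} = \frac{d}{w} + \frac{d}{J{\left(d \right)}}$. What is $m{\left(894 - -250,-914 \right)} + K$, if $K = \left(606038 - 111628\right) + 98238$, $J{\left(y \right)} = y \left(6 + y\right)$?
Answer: $\frac{311465499057}{525550} \approx 5.9265 \cdot 10^{5}$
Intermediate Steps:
$m{\left(d,w \right)} = \frac{1}{6 + d} + \frac{d}{w}$ ($m{\left(d,w \right)} = \frac{d}{w} + \frac{d}{d \left(6 + d\right)} = \frac{d}{w} + d \frac{1}{d \left(6 + d\right)} = \frac{d}{w} + \frac{1}{6 + d} = \frac{1}{6 + d} + \frac{d}{w}$)
$K = 592648$ ($K = \left(606038 - 111628\right) + 98238 = 494410 + 98238 = 592648$)
$m{\left(894 - -250,-914 \right)} + K = \frac{-914 + \left(894 - -250\right) \left(6 + \left(894 - -250\right)\right)}{\left(-914\right) \left(6 + \left(894 - -250\right)\right)} + 592648 = - \frac{-914 + \left(894 + 250\right) \left(6 + \left(894 + 250\right)\right)}{914 \left(6 + \left(894 + 250\right)\right)} + 592648 = - \frac{-914 + 1144 \left(6 + 1144\right)}{914 \left(6 + 1144\right)} + 592648 = - \frac{-914 + 1144 \cdot 1150}{914 \cdot 1150} + 592648 = \left(- \frac{1}{914}\right) \frac{1}{1150} \left(-914 + 1315600\right) + 592648 = \left(- \frac{1}{914}\right) \frac{1}{1150} \cdot 1314686 + 592648 = - \frac{657343}{525550} + 592648 = \frac{311465499057}{525550}$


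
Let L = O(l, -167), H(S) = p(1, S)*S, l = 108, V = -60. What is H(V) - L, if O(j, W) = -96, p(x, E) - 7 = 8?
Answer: -804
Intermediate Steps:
p(x, E) = 15 (p(x, E) = 7 + 8 = 15)
H(S) = 15*S
L = -96
H(V) - L = 15*(-60) - 1*(-96) = -900 + 96 = -804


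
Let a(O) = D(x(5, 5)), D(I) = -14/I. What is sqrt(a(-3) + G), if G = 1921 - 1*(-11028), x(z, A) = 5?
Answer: sqrt(323655)/5 ≈ 113.78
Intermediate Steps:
G = 12949 (G = 1921 + 11028 = 12949)
a(O) = -14/5
sqrt(a(-3) + G) = sqrt(-14/5 + 12949) = sqrt(64731/5) = sqrt(323655)/5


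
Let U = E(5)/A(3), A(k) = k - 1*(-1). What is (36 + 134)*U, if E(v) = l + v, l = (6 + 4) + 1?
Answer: 680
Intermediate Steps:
A(k) = 1 + k (A(k) = k + 1 = 1 + k)
l = 11 (l = 10 + 1 = 11)
E(v) = 11 + v
U = 4 (U = (11 + 5)/(1 + 3) = 16/4 = 16*(1/4) = 4)
(36 + 134)*U = (36 + 134)*4 = 170*4 = 680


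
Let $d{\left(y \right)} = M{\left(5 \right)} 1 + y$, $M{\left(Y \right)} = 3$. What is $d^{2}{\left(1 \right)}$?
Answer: $16$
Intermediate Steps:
$d{\left(y \right)} = 3 + y$ ($d{\left(y \right)} = 3 \cdot 1 + y = 3 + y$)
$d^{2}{\left(1 \right)} = \left(3 + 1\right)^{2} = 4^{2} = 16$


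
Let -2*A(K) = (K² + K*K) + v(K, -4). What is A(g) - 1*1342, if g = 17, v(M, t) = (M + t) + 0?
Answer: -3275/2 ≈ -1637.5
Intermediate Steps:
v(M, t) = M + t
A(K) = 2 - K² - K/2 (A(K) = -((K² + K*K) + (K - 4))/2 = -((K² + K²) + (-4 + K))/2 = -(2*K² + (-4 + K))/2 = -(-4 + K + 2*K²)/2 = 2 - K² - K/2)
A(g) - 1*1342 = (2 - 1*17² - ½*17) - 1*1342 = (2 - 1*289 - 17/2) - 1342 = (2 - 289 - 17/2) - 1342 = -591/2 - 1342 = -3275/2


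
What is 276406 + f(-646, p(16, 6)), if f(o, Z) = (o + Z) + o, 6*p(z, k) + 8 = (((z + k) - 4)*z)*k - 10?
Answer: 275399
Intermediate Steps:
p(z, k) = -3 + k*z*(-4 + k + z)/6 (p(z, k) = -4/3 + ((((z + k) - 4)*z)*k - 10)/6 = -4/3 + ((((k + z) - 4)*z)*k - 10)/6 = -4/3 + (((-4 + k + z)*z)*k - 10)/6 = -4/3 + ((z*(-4 + k + z))*k - 10)/6 = -4/3 + (k*z*(-4 + k + z) - 10)/6 = -4/3 + (-10 + k*z*(-4 + k + z))/6 = -4/3 + (-5/3 + k*z*(-4 + k + z)/6) = -3 + k*z*(-4 + k + z)/6)
f(o, Z) = Z + 2*o (f(o, Z) = (Z + o) + o = Z + 2*o)
276406 + f(-646, p(16, 6)) = 276406 + ((-3 - ⅔*6*16 + (⅙)*6*16² + (⅙)*16*6²) + 2*(-646)) = 276406 + ((-3 - 64 + (⅙)*6*256 + (⅙)*16*36) - 1292) = 276406 + ((-3 - 64 + 256 + 96) - 1292) = 276406 + (285 - 1292) = 276406 - 1007 = 275399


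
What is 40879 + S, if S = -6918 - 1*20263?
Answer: 13698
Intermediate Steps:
S = -27181 (S = -6918 - 20263 = -27181)
40879 + S = 40879 - 27181 = 13698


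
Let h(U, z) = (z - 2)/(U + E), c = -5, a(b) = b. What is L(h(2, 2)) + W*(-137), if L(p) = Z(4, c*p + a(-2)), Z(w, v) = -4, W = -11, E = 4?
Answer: 1503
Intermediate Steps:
h(U, z) = (-2 + z)/(4 + U) (h(U, z) = (z - 2)/(U + 4) = (-2 + z)/(4 + U))
L(p) = -4
L(h(2, 2)) + W*(-137) = -4 - 11*(-137) = -4 + 1507 = 1503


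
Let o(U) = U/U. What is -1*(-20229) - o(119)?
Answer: 20228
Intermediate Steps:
o(U) = 1
-1*(-20229) - o(119) = -1*(-20229) - 1*1 = 20229 - 1 = 20228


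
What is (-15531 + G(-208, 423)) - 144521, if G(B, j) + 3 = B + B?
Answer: -160471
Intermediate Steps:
G(B, j) = -3 + 2*B (G(B, j) = -3 + (B + B) = -3 + 2*B)
(-15531 + G(-208, 423)) - 144521 = (-15531 + (-3 + 2*(-208))) - 144521 = (-15531 + (-3 - 416)) - 144521 = (-15531 - 419) - 144521 = -15950 - 144521 = -160471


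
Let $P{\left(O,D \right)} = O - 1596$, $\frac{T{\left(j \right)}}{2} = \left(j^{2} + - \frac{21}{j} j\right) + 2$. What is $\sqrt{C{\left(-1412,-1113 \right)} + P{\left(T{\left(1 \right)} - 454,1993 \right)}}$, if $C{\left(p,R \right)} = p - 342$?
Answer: $16 i \sqrt{15} \approx 61.968 i$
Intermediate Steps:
$C{\left(p,R \right)} = -342 + p$
$T{\left(j \right)} = -38 + 2 j^{2}$ ($T{\left(j \right)} = 2 \left(\left(j^{2} + - \frac{21}{j} j\right) + 2\right) = 2 \left(\left(j^{2} - 21\right) + 2\right) = 2 \left(\left(-21 + j^{2}\right) + 2\right) = 2 \left(-19 + j^{2}\right) = -38 + 2 j^{2}$)
$P{\left(O,D \right)} = -1596 + O$
$\sqrt{C{\left(-1412,-1113 \right)} + P{\left(T{\left(1 \right)} - 454,1993 \right)}} = \sqrt{\left(-342 - 1412\right) - 2086} = \sqrt{-1754 + \left(-1596 + \left(\left(-38 + 2 \cdot 1\right) - 454\right)\right)} = \sqrt{-1754 + \left(-1596 + \left(\left(-38 + 2\right) - 454\right)\right)} = \sqrt{-1754 - 2086} = \sqrt{-3840} = 16 i \sqrt{15}$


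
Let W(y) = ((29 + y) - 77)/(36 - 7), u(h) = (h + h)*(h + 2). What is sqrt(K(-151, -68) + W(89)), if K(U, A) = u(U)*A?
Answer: I*sqrt(2573344435)/29 ≈ 1749.2*I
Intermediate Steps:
u(h) = 2*h*(2 + h) (u(h) = (2*h)*(2 + h) = 2*h*(2 + h))
K(U, A) = 2*A*U*(2 + U) (K(U, A) = (2*U*(2 + U))*A = 2*A*U*(2 + U))
W(y) = -48/29 + y/29 (W(y) = (-48 + y)/29 = (-48 + y)*(1/29) = -48/29 + y/29)
sqrt(K(-151, -68) + W(89)) = sqrt(2*(-68)*(-151)*(2 - 151) + (-48/29 + (1/29)*89)) = sqrt(2*(-68)*(-151)*(-149) + (-48/29 + 89/29)) = sqrt(-3059864 + 41/29) = sqrt(-88736015/29) = I*sqrt(2573344435)/29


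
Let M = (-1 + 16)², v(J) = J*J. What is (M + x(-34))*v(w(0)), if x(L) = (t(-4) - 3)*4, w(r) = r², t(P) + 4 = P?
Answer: 0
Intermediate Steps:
t(P) = -4 + P
v(J) = J²
x(L) = -44 (x(L) = ((-4 - 4) - 3)*4 = (-8 - 3)*4 = -11*4 = -44)
M = 225 (M = 15² = 225)
(M + x(-34))*v(w(0)) = (225 - 44)*(0²)² = 181*0² = 181*0 = 0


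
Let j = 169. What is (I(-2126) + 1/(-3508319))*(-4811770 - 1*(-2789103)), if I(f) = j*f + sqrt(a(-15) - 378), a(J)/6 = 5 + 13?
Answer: 2549608094327160929/3508319 - 6068001*I*sqrt(30) ≈ 7.2673e+11 - 3.3236e+7*I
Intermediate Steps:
a(J) = 108 (a(J) = 6*(5 + 13) = 6*18 = 108)
I(f) = 169*f + 3*I*sqrt(30) (I(f) = 169*f + sqrt(108 - 378) = 169*f + sqrt(-270) = 169*f + 3*I*sqrt(30))
(I(-2126) + 1/(-3508319))*(-4811770 - 1*(-2789103)) = ((169*(-2126) + 3*I*sqrt(30)) + 1/(-3508319))*(-4811770 - 1*(-2789103)) = ((-359294 + 3*I*sqrt(30)) - 1/3508319)*(-4811770 + 2789103) = (-1260517966787/3508319 + 3*I*sqrt(30))*(-2022667) = 2549608094327160929/3508319 - 6068001*I*sqrt(30)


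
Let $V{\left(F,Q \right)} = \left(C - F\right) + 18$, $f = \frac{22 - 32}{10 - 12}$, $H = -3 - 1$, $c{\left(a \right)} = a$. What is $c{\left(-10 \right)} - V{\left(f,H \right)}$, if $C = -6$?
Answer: $-17$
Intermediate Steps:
$H = -4$
$f = 5$ ($f = - \frac{10}{-2} = \left(-10\right) \left(- \frac{1}{2}\right) = 5$)
$V{\left(F,Q \right)} = 12 - F$ ($V{\left(F,Q \right)} = \left(-6 - F\right) + 18 = 12 - F$)
$c{\left(-10 \right)} - V{\left(f,H \right)} = -10 - \left(12 - 5\right) = -10 - 7 = -17$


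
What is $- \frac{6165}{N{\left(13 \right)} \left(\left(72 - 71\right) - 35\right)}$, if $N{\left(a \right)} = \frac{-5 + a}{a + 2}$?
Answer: $\frac{92475}{272} \approx 339.98$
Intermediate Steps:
$N{\left(a \right)} = \frac{-5 + a}{2 + a}$
$- \frac{6165}{N{\left(13 \right)} \left(\left(72 - 71\right) - 35\right)} = - \frac{6165}{\frac{-5 + 13}{2 + 13} \left(\left(72 - 71\right) - 35\right)} = - \frac{6165}{\frac{1}{15} \cdot 8 \left(1 - 35\right)} = - \frac{6165}{\frac{1}{15} \cdot 8 \left(-34\right)} = - \frac{6165}{\frac{8}{15} \left(-34\right)} = - \frac{6165}{- \frac{272}{15}} = \left(-6165\right) \left(- \frac{15}{272}\right) = \frac{92475}{272}$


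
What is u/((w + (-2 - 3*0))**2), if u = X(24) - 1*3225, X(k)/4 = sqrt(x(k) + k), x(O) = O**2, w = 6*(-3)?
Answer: -129/16 + sqrt(6)/10 ≈ -7.8176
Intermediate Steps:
w = -18
X(k) = 4*sqrt(k + k**2) (X(k) = 4*sqrt(k**2 + k) = 4*sqrt(k + k**2))
u = -3225 + 40*sqrt(6) (u = 4*sqrt(24*(1 + 24)) - 1*3225 = 4*sqrt(24*25) - 3225 = 4*sqrt(600) - 3225 = 4*(10*sqrt(6)) - 3225 = 40*sqrt(6) - 3225 = -3225 + 40*sqrt(6) ≈ -3127.0)
u/((w + (-2 - 3*0))**2) = (-3225 + 40*sqrt(6))/((-18 + (-2 - 3*0))**2) = (-3225 + 40*sqrt(6))/((-18 + (-2 + 0))**2) = (-3225 + 40*sqrt(6))/((-18 - 2)**2) = (-3225 + 40*sqrt(6))/((-20)**2) = (-3225 + 40*sqrt(6))/400 = (-3225 + 40*sqrt(6))*(1/400) = -129/16 + sqrt(6)/10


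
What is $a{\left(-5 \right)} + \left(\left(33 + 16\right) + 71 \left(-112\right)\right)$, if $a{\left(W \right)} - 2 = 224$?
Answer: $-7677$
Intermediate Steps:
$a{\left(W \right)} = 226$ ($a{\left(W \right)} = 2 + 224 = 226$)
$a{\left(-5 \right)} + \left(\left(33 + 16\right) + 71 \left(-112\right)\right) = 226 + \left(\left(33 + 16\right) + 71 \left(-112\right)\right) = 226 + \left(49 - 7952\right) = 226 - 7903 = -7677$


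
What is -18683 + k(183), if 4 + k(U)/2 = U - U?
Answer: -18691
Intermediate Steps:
k(U) = -8 (k(U) = -8 + 2*(U - U) = -8 + 2*0 = -8 + 0 = -8)
-18683 + k(183) = -18683 - 8 = -18691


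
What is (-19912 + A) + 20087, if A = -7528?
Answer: -7353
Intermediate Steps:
(-19912 + A) + 20087 = (-19912 - 7528) + 20087 = -27440 + 20087 = -7353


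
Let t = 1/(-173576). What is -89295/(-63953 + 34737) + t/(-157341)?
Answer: 304837742421367/99738389411232 ≈ 3.0564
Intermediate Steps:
t = -1/173576 ≈ -5.7612e-6
-89295/(-63953 + 34737) + t/(-157341) = -89295/(-63953 + 34737) - 1/173576/(-157341) = -89295/(-29216) - 1/173576*(-1/157341) = -89295*(-1/29216) + 1/27310621416 = 89295/29216 + 1/27310621416 = 304837742421367/99738389411232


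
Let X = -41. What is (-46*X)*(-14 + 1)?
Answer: -24518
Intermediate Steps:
(-46*X)*(-14 + 1) = (-46*(-41))*(-14 + 1) = 1886*(-13) = -24518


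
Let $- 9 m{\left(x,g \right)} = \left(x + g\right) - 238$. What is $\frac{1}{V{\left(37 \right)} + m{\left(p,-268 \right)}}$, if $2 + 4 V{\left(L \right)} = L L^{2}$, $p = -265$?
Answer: $\frac{12}{152981} \approx 7.8441 \cdot 10^{-5}$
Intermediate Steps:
$m{\left(x,g \right)} = \frac{238}{9} - \frac{g}{9} - \frac{x}{9}$ ($m{\left(x,g \right)} = - \frac{\left(x + g\right) - 238}{9} = - \frac{\left(g + x\right) - 238}{9} = - \frac{-238 + g + x}{9} = \frac{238}{9} - \frac{g}{9} - \frac{x}{9}$)
$V{\left(L \right)} = - \frac{1}{2} + \frac{L^{3}}{4}$ ($V{\left(L \right)} = - \frac{1}{2} + \frac{L L^{2}}{4} = - \frac{1}{2} + \frac{L^{3}}{4}$)
$\frac{1}{V{\left(37 \right)} + m{\left(p,-268 \right)}} = \frac{1}{\left(- \frac{1}{2} + \frac{37^{3}}{4}\right) - - \frac{257}{3}} = \frac{1}{\left(- \frac{1}{2} + \frac{1}{4} \cdot 50653\right) + \left(\frac{238}{9} + \frac{268}{9} + \frac{265}{9}\right)} = \frac{1}{\left(- \frac{1}{2} + \frac{50653}{4}\right) + \frac{257}{3}} = \frac{1}{\frac{50651}{4} + \frac{257}{3}} = \frac{1}{\frac{152981}{12}} = \frac{12}{152981}$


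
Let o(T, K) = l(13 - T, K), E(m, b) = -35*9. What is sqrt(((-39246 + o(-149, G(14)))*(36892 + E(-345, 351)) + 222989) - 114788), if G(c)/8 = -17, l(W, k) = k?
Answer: I*sqrt(1440367213) ≈ 37952.0*I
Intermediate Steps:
E(m, b) = -315
G(c) = -136 (G(c) = 8*(-17) = -136)
o(T, K) = K
sqrt(((-39246 + o(-149, G(14)))*(36892 + E(-345, 351)) + 222989) - 114788) = sqrt(((-39246 - 136)*(36892 - 315) + 222989) - 114788) = sqrt((-39382*36577 + 222989) - 114788) = sqrt((-1440475414 + 222989) - 114788) = sqrt(-1440252425 - 114788) = sqrt(-1440367213) = I*sqrt(1440367213)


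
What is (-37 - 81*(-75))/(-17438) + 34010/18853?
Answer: 239615983/164379307 ≈ 1.4577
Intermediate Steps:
(-37 - 81*(-75))/(-17438) + 34010/18853 = (-37 + 6075)*(-1/17438) + 34010*(1/18853) = 6038*(-1/17438) + 34010/18853 = -3019/8719 + 34010/18853 = 239615983/164379307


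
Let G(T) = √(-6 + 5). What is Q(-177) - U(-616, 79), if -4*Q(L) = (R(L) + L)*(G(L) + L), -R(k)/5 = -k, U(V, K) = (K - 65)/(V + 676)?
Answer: -704906/15 + 531*I/2 ≈ -46994.0 + 265.5*I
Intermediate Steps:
U(V, K) = (-65 + K)/(676 + V)
G(T) = I (G(T) = √(-1) = I)
R(k) = 5*k (R(k) = -(-5)*k = 5*k)
Q(L) = -3*L*(I + L)/2 (Q(L) = -(5*L + L)*(I + L)/4 = -6*L*(I + L)/4 = -3*L*(I + L)/2)
Q(-177) - U(-616, 79) = (3/2)*(-177)*(-I - 1*(-177)) - (-65 + 79)/(676 - 616) = (3/2)*(-177)*(-I + 177) - 14/60 = (3/2)*(-177)*(177 - I) - 14/60 = (-93987/2 + 531*I/2) - 1*7/30 = (-93987/2 + 531*I/2) - 7/30 = -704906/15 + 531*I/2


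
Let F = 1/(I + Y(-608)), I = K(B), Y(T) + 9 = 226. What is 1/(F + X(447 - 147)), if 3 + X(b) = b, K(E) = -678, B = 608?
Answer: 461/136916 ≈ 0.0033670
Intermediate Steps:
Y(T) = 217 (Y(T) = -9 + 226 = 217)
I = -678
F = -1/461 (F = 1/(-678 + 217) = 1/(-461) = -1/461 ≈ -0.0021692)
X(b) = -3 + b
1/(F + X(447 - 147)) = 1/(-1/461 + (-3 + (447 - 147))) = 1/(-1/461 + (-3 + 300)) = 1/(-1/461 + 297) = 1/(136916/461) = 461/136916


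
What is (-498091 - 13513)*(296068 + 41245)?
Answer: -172570680052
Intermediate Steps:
(-498091 - 13513)*(296068 + 41245) = -511604*337313 = -172570680052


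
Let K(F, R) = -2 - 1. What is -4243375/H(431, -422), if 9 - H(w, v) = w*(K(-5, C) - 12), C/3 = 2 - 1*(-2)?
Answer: -51125/78 ≈ -655.45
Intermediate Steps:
C = 12 (C = 3*(2 - 1*(-2)) = 3*(2 + 2) = 3*4 = 12)
K(F, R) = -3
H(w, v) = 9 + 15*w (H(w, v) = 9 - w*(-3 - 12) = 9 - w*(-15) = 9 - (-15)*w = 9 + 15*w)
-4243375/H(431, -422) = -4243375/(9 + 15*431) = -4243375/(9 + 6465) = -4243375/6474 = -4243375*1/6474 = -51125/78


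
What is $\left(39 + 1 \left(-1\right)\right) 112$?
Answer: $4256$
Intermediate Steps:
$\left(39 + 1 \left(-1\right)\right) 112 = \left(39 - 1\right) 112 = 38 \cdot 112 = 4256$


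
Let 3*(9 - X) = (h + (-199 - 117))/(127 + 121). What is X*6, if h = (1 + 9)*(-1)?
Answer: 3511/62 ≈ 56.629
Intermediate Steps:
h = -10 (h = 10*(-1) = -10)
X = 3511/372 (X = 9 - (-10 + (-199 - 117))/(3*(127 + 121)) = 9 - (-10 - 316)/(3*248) = 9 - (-326)/(3*248) = 9 - ⅓*(-163/124) = 9 + 163/372 = 3511/372 ≈ 9.4382)
X*6 = (3511/372)*6 = 3511/62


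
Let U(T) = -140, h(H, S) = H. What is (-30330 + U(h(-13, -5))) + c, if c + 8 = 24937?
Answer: -5541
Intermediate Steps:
c = 24929 (c = -8 + 24937 = 24929)
(-30330 + U(h(-13, -5))) + c = (-30330 - 140) + 24929 = -30470 + 24929 = -5541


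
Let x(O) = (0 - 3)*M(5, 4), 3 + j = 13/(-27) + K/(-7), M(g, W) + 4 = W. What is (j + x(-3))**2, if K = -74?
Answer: 1795600/35721 ≈ 50.267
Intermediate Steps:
M(g, W) = -4 + W
j = 1340/189 (j = -3 + (13/(-27) - 74/(-7)) = -3 + (13*(-1/27) - 74*(-1/7)) = -3 + (-13/27 + 74/7) = -3 + 1907/189 = 1340/189 ≈ 7.0900)
x(O) = 0 (x(O) = (0 - 3)*(-4 + 4) = -3*0 = 0)
(j + x(-3))**2 = (1340/189 + 0)**2 = (1340/189)**2 = 1795600/35721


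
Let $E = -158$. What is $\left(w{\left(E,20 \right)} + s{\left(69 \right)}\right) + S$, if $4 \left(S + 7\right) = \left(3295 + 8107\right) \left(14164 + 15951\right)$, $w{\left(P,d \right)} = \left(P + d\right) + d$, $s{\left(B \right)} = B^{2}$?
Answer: $\frac{171694887}{2} \approx 8.5847 \cdot 10^{7}$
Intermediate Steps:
$w{\left(P,d \right)} = P + 2 d$
$S = \frac{171685601}{2}$ ($S = -7 + \frac{\left(3295 + 8107\right) \left(14164 + 15951\right)}{4} = -7 + \frac{11402 \cdot 30115}{4} = -7 + \frac{1}{4} \cdot 343371230 = -7 + \frac{171685615}{2} = \frac{171685601}{2} \approx 8.5843 \cdot 10^{7}$)
$\left(w{\left(E,20 \right)} + s{\left(69 \right)}\right) + S = \left(\left(-158 + 2 \cdot 20\right) + 69^{2}\right) + \frac{171685601}{2} = \left(\left(-158 + 40\right) + 4761\right) + \frac{171685601}{2} = \left(-118 + 4761\right) + \frac{171685601}{2} = 4643 + \frac{171685601}{2} = \frac{171694887}{2}$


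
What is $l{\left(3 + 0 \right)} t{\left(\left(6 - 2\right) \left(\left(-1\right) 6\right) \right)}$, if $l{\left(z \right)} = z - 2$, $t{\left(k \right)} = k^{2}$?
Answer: $576$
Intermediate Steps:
$l{\left(z \right)} = -2 + z$ ($l{\left(z \right)} = z - 2 = -2 + z$)
$l{\left(3 + 0 \right)} t{\left(\left(6 - 2\right) \left(\left(-1\right) 6\right) \right)} = \left(-2 + \left(3 + 0\right)\right) \left(\left(6 - 2\right) \left(\left(-1\right) 6\right)\right)^{2} = \left(-2 + 3\right) \left(4 \left(-6\right)\right)^{2} = 1 \left(-24\right)^{2} = 1 \cdot 576 = 576$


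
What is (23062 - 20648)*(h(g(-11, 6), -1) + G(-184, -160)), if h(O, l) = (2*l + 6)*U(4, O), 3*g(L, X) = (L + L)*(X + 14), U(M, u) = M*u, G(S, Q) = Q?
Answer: -18153280/3 ≈ -6.0511e+6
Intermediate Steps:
g(L, X) = 2*L*(14 + X)/3 (g(L, X) = ((L + L)*(X + 14))/3 = ((2*L)*(14 + X))/3 = (2*L*(14 + X))/3 = 2*L*(14 + X)/3)
h(O, l) = 4*O*(6 + 2*l) (h(O, l) = (2*l + 6)*(4*O) = (6 + 2*l)*(4*O) = 4*O*(6 + 2*l))
(23062 - 20648)*(h(g(-11, 6), -1) + G(-184, -160)) = (23062 - 20648)*(8*((2/3)*(-11)*(14 + 6))*(3 - 1) - 160) = 2414*(8*((2/3)*(-11)*20)*2 - 160) = 2414*(8*(-440/3)*2 - 160) = 2414*(-7040/3 - 160) = 2414*(-7520/3) = -18153280/3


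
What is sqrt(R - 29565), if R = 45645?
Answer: 4*sqrt(1005) ≈ 126.81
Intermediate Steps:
sqrt(R - 29565) = sqrt(45645 - 29565) = sqrt(16080) = 4*sqrt(1005)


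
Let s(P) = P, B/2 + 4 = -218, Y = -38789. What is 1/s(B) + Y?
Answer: -17222317/444 ≈ -38789.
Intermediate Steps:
B = -444 (B = -8 + 2*(-218) = -8 - 436 = -444)
1/s(B) + Y = 1/(-444) - 38789 = -1/444 - 38789 = -17222317/444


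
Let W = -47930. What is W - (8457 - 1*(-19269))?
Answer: -75656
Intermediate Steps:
W - (8457 - 1*(-19269)) = -47930 - (8457 - 1*(-19269)) = -47930 - (8457 + 19269) = -47930 - 1*27726 = -47930 - 27726 = -75656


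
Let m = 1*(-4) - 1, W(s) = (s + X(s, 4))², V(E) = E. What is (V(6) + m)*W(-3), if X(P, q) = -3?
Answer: 36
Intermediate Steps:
W(s) = (-3 + s)² (W(s) = (s - 3)² = (-3 + s)²)
m = -5 (m = -4 - 1 = -5)
(V(6) + m)*W(-3) = (6 - 5)*(-3 - 3)² = 1*(-6)² = 1*36 = 36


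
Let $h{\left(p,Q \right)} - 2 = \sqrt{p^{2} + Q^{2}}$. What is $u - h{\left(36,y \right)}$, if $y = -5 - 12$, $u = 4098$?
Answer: $4096 - \sqrt{1585} \approx 4056.2$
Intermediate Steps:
$y = -17$
$h{\left(p,Q \right)} = 2 + \sqrt{Q^{2} + p^{2}}$ ($h{\left(p,Q \right)} = 2 + \sqrt{p^{2} + Q^{2}} = 2 + \sqrt{Q^{2} + p^{2}}$)
$u - h{\left(36,y \right)} = 4098 - \left(2 + \sqrt{\left(-17\right)^{2} + 36^{2}}\right) = 4098 - \left(2 + \sqrt{289 + 1296}\right) = 4098 - \left(2 + \sqrt{1585}\right) = 4096 - \sqrt{1585}$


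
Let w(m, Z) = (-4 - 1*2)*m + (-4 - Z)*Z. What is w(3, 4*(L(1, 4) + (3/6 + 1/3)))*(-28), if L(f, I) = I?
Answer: 118216/9 ≈ 13135.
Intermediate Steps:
w(m, Z) = -6*m + Z*(-4 - Z) (w(m, Z) = (-4 - 2)*m + Z*(-4 - Z) = -6*m + Z*(-4 - Z))
w(3, 4*(L(1, 4) + (3/6 + 1/3)))*(-28) = (-(4*(4 + (3/6 + 1/3)))² - 6*3 - 16*(4 + (3/6 + 1/3)))*(-28) = (-(4*(4 + (3*(⅙) + 1*(⅓))))² - 18 - 16*(4 + (3*(⅙) + 1*(⅓))))*(-28) = (-(4*(4 + (½ + ⅓)))² - 18 - 16*(4 + (½ + ⅓)))*(-28) = (-(4*(4 + ⅚))² - 18 - 16*(4 + ⅚))*(-28) = (-(4*(29/6))² - 18 - 16*29/6)*(-28) = (-(58/3)² - 18 - 4*58/3)*(-28) = (-1*3364/9 - 18 - 232/3)*(-28) = (-3364/9 - 18 - 232/3)*(-28) = -4222/9*(-28) = 118216/9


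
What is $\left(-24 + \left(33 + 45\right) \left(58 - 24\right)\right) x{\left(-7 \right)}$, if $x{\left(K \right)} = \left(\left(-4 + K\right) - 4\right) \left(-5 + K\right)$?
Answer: $473040$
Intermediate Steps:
$x{\left(K \right)} = \left(-8 + K\right) \left(-5 + K\right)$
$\left(-24 + \left(33 + 45\right) \left(58 - 24\right)\right) x{\left(-7 \right)} = \left(-24 + \left(33 + 45\right) \left(58 - 24\right)\right) \left(40 + \left(-7\right)^{2} - -91\right) = \left(-24 + 78 \cdot 34\right) \left(40 + 49 + 91\right) = \left(-24 + 2652\right) 180 = 2628 \cdot 180 = 473040$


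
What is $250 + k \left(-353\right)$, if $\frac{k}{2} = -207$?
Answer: $146392$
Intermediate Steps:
$k = -414$ ($k = 2 \left(-207\right) = -414$)
$250 + k \left(-353\right) = 250 - -146142 = 250 + 146142 = 146392$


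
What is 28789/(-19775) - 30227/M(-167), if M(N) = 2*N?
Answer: 3521697/39550 ≈ 89.044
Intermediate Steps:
28789/(-19775) - 30227/M(-167) = 28789/(-19775) - 30227/(2*(-167)) = 28789*(-1/19775) - 30227/(-334) = -28789/19775 - 30227*(-1/334) = -28789/19775 + 181/2 = 3521697/39550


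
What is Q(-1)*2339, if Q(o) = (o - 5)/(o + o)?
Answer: 7017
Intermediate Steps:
Q(o) = (-5 + o)/(2*o) (Q(o) = (-5 + o)/((2*o)) = (-5 + o)*(1/(2*o)) = (-5 + o)/(2*o))
Q(-1)*2339 = ((½)*(-5 - 1)/(-1))*2339 = ((½)*(-1)*(-6))*2339 = 3*2339 = 7017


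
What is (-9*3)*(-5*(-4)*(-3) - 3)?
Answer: 1701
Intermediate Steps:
(-9*3)*(-5*(-4)*(-3) - 3) = -27*(20*(-3) - 3) = -27*(-60 - 3) = -27*(-63) = 1701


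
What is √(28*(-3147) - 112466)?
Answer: I*√200582 ≈ 447.86*I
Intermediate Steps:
√(28*(-3147) - 112466) = √(-88116 - 112466) = √(-200582) = I*√200582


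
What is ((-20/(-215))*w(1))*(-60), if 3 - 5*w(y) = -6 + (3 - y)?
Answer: -336/43 ≈ -7.8139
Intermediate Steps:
w(y) = 6/5 + y/5 (w(y) = ⅗ - (-6 + (3 - y))/5 = ⅗ - (-3 - y)/5 = ⅗ + (⅗ + y/5) = 6/5 + y/5)
((-20/(-215))*w(1))*(-60) = ((-20/(-215))*(6/5 + (⅕)*1))*(-60) = ((-20*(-1/215))*(6/5 + ⅕))*(-60) = ((4/43)*(7/5))*(-60) = (28/215)*(-60) = -336/43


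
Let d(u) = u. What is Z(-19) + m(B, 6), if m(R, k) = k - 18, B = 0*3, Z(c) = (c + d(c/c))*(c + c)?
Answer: 672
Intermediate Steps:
Z(c) = 2*c*(1 + c) (Z(c) = (c + c/c)*(c + c) = (c + 1)*(2*c) = (1 + c)*(2*c) = 2*c*(1 + c))
B = 0
m(R, k) = -18 + k
Z(-19) + m(B, 6) = 2*(-19)*(1 - 19) + (-18 + 6) = 2*(-19)*(-18) - 12 = 684 - 12 = 672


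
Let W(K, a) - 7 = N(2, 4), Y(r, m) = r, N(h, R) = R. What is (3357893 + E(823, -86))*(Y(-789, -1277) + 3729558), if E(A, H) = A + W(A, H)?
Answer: 12523917117063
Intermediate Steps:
W(K, a) = 11 (W(K, a) = 7 + 4 = 11)
E(A, H) = 11 + A (E(A, H) = A + 11 = 11 + A)
(3357893 + E(823, -86))*(Y(-789, -1277) + 3729558) = (3357893 + (11 + 823))*(-789 + 3729558) = (3357893 + 834)*3728769 = 3358727*3728769 = 12523917117063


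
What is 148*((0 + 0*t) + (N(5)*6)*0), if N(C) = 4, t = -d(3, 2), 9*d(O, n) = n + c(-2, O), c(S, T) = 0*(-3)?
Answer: 0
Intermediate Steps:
c(S, T) = 0
d(O, n) = n/9 (d(O, n) = (n + 0)/9 = n/9)
t = -2/9 ≈ -0.22222
148*((0 + 0*t) + (N(5)*6)*0) = 148*((0 + 0*(-2/9)) + (4*6)*0) = 148*((0 + 0) + 24*0) = 148*(0 + 0) = 148*0 = 0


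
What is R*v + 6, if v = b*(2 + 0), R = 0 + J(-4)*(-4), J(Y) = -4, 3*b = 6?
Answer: 70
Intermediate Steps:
b = 2 (b = (⅓)*6 = 2)
R = 16 (R = 0 - 4*(-4) = 0 + 16 = 16)
v = 4 (v = 2*(2 + 0) = 2*2 = 4)
R*v + 6 = 16*4 + 6 = 64 + 6 = 70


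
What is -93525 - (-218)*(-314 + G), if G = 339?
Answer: -88075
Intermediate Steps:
-93525 - (-218)*(-314 + G) = -93525 - (-218)*(-314 + 339) = -93525 - (-218)*25 = -93525 - 1*(-5450) = -93525 + 5450 = -88075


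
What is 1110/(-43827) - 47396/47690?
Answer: -355026732/348351605 ≈ -1.0192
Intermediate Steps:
1110/(-43827) - 47396/47690 = 1110*(-1/43827) - 47396*1/47690 = -370/14609 - 23698/23845 = -355026732/348351605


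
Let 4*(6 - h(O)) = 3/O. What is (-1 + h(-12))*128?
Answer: 648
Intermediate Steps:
h(O) = 6 - 3/(4*O)
(-1 + h(-12))*128 = (-1 + (6 - ¾/(-12)))*128 = (-1 + (6 - ¾*(-1/12)))*128 = (-1 + (6 + 1/16))*128 = (-1 + 97/16)*128 = (81/16)*128 = 648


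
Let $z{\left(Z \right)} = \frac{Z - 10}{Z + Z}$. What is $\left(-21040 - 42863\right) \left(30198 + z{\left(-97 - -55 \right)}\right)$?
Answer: $-1929782353$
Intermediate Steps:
$z{\left(Z \right)} = \frac{-10 + Z}{2 Z}$
$\left(-21040 - 42863\right) \left(30198 + z{\left(-97 - -55 \right)}\right) = \left(-21040 - 42863\right) \left(30198 + \frac{-10 - 42}{2 \left(-97 - -55\right)}\right) = - 63903 \left(30198 + \frac{-10 + \left(-97 + 55\right)}{2 \left(-97 + 55\right)}\right) = - 63903 \left(30198 + \frac{-10 - 42}{2 \left(-42\right)}\right) = - 63903 \left(30198 + \frac{1}{2} \left(- \frac{1}{42}\right) \left(-52\right)\right) = - 63903 \left(30198 + \frac{13}{21}\right) = \left(-63903\right) \frac{634171}{21} = -1929782353$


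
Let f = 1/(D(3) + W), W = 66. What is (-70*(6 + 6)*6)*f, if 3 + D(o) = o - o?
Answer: -80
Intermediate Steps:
D(o) = -3 (D(o) = -3 + (o - o) = -3 + 0 = -3)
f = 1/63 (f = 1/(-3 + 66) = 1/63 ≈ 0.015873)
(-70*(6 + 6)*6)*f = -70*(6 + 6)*6*(1/63) = -840*6*(1/63) = -70*72*(1/63) = -5040*1/63 = -80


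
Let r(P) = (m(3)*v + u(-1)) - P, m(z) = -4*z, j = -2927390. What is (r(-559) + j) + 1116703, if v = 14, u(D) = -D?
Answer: -1810295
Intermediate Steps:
r(P) = -167 - P (r(P) = (-4*3*14 - 1*(-1)) - P = (-12*14 + 1) - P = (-168 + 1) - P = -167 - P)
(r(-559) + j) + 1116703 = ((-167 - 1*(-559)) - 2927390) + 1116703 = ((-167 + 559) - 2927390) + 1116703 = (392 - 2927390) + 1116703 = -2926998 + 1116703 = -1810295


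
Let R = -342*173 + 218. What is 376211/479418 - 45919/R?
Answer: 22095640585/14130366132 ≈ 1.5637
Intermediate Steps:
R = -58948 (R = -59166 + 218 = -58948)
376211/479418 - 45919/R = 376211/479418 - 45919/(-58948) = 376211*(1/479418) - 45919*(-1/58948) = 376211/479418 + 45919/58948 = 22095640585/14130366132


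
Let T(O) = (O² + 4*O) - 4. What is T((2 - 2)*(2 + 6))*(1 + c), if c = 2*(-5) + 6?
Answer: 12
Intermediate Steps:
T(O) = -4 + O² + 4*O
c = -4 (c = -10 + 6 = -4)
T((2 - 2)*(2 + 6))*(1 + c) = (-4 + ((2 - 2)*(2 + 6))² + 4*((2 - 2)*(2 + 6)))*(1 - 4) = (-4 + (0*8)² + 4*(0*8))*(-3) = (-4 + 0² + 4*0)*(-3) = (-4 + 0 + 0)*(-3) = -4*(-3) = 12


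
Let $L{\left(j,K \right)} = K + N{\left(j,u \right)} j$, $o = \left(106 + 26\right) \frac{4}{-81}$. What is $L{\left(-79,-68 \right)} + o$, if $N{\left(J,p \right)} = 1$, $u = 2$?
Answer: $- \frac{4145}{27} \approx -153.52$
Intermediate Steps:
$o = - \frac{176}{27}$ ($o = 132 \cdot 4 \left(- \frac{1}{81}\right) = 132 \left(- \frac{4}{81}\right) = - \frac{176}{27} \approx -6.5185$)
$L{\left(j,K \right)} = K + j$ ($L{\left(j,K \right)} = K + 1 j = K + j$)
$L{\left(-79,-68 \right)} + o = \left(-68 - 79\right) - \frac{176}{27} = -147 - \frac{176}{27} = - \frac{4145}{27}$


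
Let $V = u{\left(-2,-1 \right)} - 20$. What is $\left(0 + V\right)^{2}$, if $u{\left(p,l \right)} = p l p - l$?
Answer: $529$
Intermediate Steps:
$u{\left(p,l \right)} = - l + l p^{2}$ ($u{\left(p,l \right)} = l p p - l = l p^{2} - l = - l + l p^{2}$)
$V = -23$ ($V = - (-1 + \left(-2\right)^{2}) - 20 = - (-1 + 4) - 20 = \left(-1\right) 3 - 20 = -3 - 20 = -23$)
$\left(0 + V\right)^{2} = \left(0 - 23\right)^{2} = \left(-23\right)^{2} = 529$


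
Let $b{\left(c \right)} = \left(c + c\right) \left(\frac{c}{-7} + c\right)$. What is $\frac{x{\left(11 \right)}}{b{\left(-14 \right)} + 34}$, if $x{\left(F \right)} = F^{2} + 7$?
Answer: $\frac{64}{185} \approx 0.34595$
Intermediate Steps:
$x{\left(F \right)} = 7 + F^{2}$
$b{\left(c \right)} = \frac{12 c^{2}}{7}$ ($b{\left(c \right)} = 2 c \left(c \left(- \frac{1}{7}\right) + c\right) = 2 c \left(- \frac{c}{7} + c\right) = 2 c \frac{6 c}{7} = \frac{12 c^{2}}{7}$)
$\frac{x{\left(11 \right)}}{b{\left(-14 \right)} + 34} = \frac{7 + 11^{2}}{\frac{12 \left(-14\right)^{2}}{7} + 34} = \frac{7 + 121}{\frac{12}{7} \cdot 196 + 34} = \frac{128}{336 + 34} = \frac{128}{370} = 128 \cdot \frac{1}{370} = \frac{64}{185}$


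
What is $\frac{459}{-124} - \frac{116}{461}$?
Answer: $- \frac{225983}{57164} \approx -3.9532$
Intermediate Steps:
$\frac{459}{-124} - \frac{116}{461} = 459 \left(- \frac{1}{124}\right) - \frac{116}{461} = - \frac{459}{124} - \frac{116}{461} = - \frac{225983}{57164}$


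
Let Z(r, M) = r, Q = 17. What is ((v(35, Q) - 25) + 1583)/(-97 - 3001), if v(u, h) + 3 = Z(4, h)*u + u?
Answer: -865/1549 ≈ -0.55842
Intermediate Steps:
v(u, h) = -3 + 5*u (v(u, h) = -3 + (4*u + u) = -3 + 5*u)
((v(35, Q) - 25) + 1583)/(-97 - 3001) = (((-3 + 5*35) - 25) + 1583)/(-97 - 3001) = (((-3 + 175) - 25) + 1583)/(-3098) = ((172 - 25) + 1583)*(-1/3098) = (147 + 1583)*(-1/3098) = 1730*(-1/3098) = -865/1549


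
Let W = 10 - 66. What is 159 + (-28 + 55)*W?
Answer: -1353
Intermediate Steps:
W = -56
159 + (-28 + 55)*W = 159 + (-28 + 55)*(-56) = 159 + 27*(-56) = 159 - 1512 = -1353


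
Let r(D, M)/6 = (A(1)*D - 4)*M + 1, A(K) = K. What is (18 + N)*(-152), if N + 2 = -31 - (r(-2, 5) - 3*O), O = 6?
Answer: -26904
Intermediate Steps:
r(D, M) = 6 + 6*M*(-4 + D) (r(D, M) = 6*((1*D - 4)*M + 1) = 6*((D - 4)*M + 1) = 6*((-4 + D)*M + 1) = 6*(M*(-4 + D) + 1) = 6*(1 + M*(-4 + D)) = 6 + 6*M*(-4 + D))
N = 159 (N = -2 + (-31 - ((6 - 24*5 + 6*(-2)*5) - 3*6)) = -2 + (-31 - ((6 - 120 - 60) - 18)) = -2 + (-31 - (-174 - 18)) = -2 + (-31 - 1*(-192)) = -2 + (-31 + 192) = -2 + 161 = 159)
(18 + N)*(-152) = (18 + 159)*(-152) = 177*(-152) = -26904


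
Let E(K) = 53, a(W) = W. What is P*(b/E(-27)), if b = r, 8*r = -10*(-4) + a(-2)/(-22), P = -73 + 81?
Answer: 441/583 ≈ 0.75643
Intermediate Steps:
P = 8
r = 441/88 (r = (-10*(-4) - 2/(-22))/8 = (40 - 2*(-1/22))/8 = (40 + 1/11)/8 = (⅛)*(441/11) = 441/88 ≈ 5.0114)
b = 441/88 ≈ 5.0114
P*(b/E(-27)) = 8*((441/88)/53) = 8*((441/88)*(1/53)) = 8*(441/4664) = 441/583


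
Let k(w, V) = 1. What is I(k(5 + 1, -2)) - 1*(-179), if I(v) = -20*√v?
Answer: 159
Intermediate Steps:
I(k(5 + 1, -2)) - 1*(-179) = -20*√1 - 1*(-179) = -20*1 + 179 = -20 + 179 = 159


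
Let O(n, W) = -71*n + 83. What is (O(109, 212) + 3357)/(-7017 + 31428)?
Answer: -1433/8137 ≈ -0.17611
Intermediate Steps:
O(n, W) = 83 - 71*n
(O(109, 212) + 3357)/(-7017 + 31428) = ((83 - 71*109) + 3357)/(-7017 + 31428) = ((83 - 7739) + 3357)/24411 = (-7656 + 3357)*(1/24411) = -4299*1/24411 = -1433/8137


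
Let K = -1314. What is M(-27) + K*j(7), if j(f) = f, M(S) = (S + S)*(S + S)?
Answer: -6282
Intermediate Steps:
M(S) = 4*S² (M(S) = (2*S)*(2*S) = 4*S²)
M(-27) + K*j(7) = 4*(-27)² - 1314*7 = 4*729 - 9198 = 2916 - 9198 = -6282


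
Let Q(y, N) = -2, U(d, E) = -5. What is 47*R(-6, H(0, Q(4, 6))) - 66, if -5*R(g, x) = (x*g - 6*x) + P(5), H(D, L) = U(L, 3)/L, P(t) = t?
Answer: 169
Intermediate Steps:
H(D, L) = -5/L
R(g, x) = -1 + 6*x/5 - g*x/5 (R(g, x) = -((x*g - 6*x) + 5)/5 = -((g*x - 6*x) + 5)/5 = -((-6*x + g*x) + 5)/5 = -(5 - 6*x + g*x)/5 = -1 + 6*x/5 - g*x/5)
47*R(-6, H(0, Q(4, 6))) - 66 = 47*(-1 + 6*(-5/(-2))/5 - ⅕*(-6)*(-5/(-2))) - 66 = 47*(-1 + 6*(-5*(-½))/5 - ⅕*(-6)*(-5*(-½))) - 66 = 47*(-1 + (6/5)*(5/2) - ⅕*(-6)*5/2) - 66 = 47*(-1 + 3 + 3) - 66 = 47*5 - 66 = 235 - 66 = 169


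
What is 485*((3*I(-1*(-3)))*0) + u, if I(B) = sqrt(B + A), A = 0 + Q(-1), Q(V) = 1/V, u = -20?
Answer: -20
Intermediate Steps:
Q(V) = 1/V
A = -1 (A = 0 + 1/(-1) = 0 - 1 = -1)
I(B) = sqrt(-1 + B) (I(B) = sqrt(B - 1) = sqrt(-1 + B))
485*((3*I(-1*(-3)))*0) + u = 485*((3*sqrt(-1 - 1*(-3)))*0) - 20 = 485*((3*sqrt(-1 + 3))*0) - 20 = 485*((3*sqrt(2))*0) - 20 = 485*0 - 20 = 0 - 20 = -20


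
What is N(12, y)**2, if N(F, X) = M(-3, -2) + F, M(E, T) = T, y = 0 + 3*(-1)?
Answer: 100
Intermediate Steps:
y = -3 (y = 0 - 3 = -3)
N(F, X) = -2 + F
N(12, y)**2 = (-2 + 12)**2 = 10**2 = 100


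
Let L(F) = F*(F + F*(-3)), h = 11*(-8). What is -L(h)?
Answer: 15488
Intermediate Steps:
h = -88
L(F) = -2*F² (L(F) = F*(F - 3*F) = F*(-2*F) = -2*F²)
-L(h) = -(-2)*(-88)² = -(-2)*7744 = -1*(-15488) = 15488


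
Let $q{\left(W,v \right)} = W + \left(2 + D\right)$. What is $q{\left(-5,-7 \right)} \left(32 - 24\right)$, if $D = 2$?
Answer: $-8$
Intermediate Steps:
$q{\left(W,v \right)} = 4 + W$ ($q{\left(W,v \right)} = W + \left(2 + 2\right) = W + 4 = 4 + W$)
$q{\left(-5,-7 \right)} \left(32 - 24\right) = \left(4 - 5\right) \left(32 - 24\right) = \left(-1\right) 8 = -8$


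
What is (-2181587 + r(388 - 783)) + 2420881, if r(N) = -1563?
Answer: 237731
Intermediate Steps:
(-2181587 + r(388 - 783)) + 2420881 = (-2181587 - 1563) + 2420881 = -2183150 + 2420881 = 237731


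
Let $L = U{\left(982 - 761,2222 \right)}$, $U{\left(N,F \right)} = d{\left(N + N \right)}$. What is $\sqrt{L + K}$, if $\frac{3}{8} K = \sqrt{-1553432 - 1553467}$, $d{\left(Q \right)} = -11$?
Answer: $\sqrt{-11 + 8 i \sqrt{345211}} \approx 48.422 + 48.535 i$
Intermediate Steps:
$U{\left(N,F \right)} = -11$
$K = 8 i \sqrt{345211}$ ($K = \frac{8 \sqrt{-1553432 - 1553467}}{3} = \frac{8 \sqrt{-3106899}}{3} = \frac{8 \cdot 3 i \sqrt{345211}}{3} = 8 i \sqrt{345211} \approx 4700.4 i$)
$L = -11$
$\sqrt{L + K} = \sqrt{-11 + 8 i \sqrt{345211}}$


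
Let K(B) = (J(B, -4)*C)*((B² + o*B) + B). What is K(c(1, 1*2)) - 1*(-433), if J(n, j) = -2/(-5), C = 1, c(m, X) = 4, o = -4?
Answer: 2173/5 ≈ 434.60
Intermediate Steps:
J(n, j) = ⅖ (J(n, j) = -2*(-⅕) = ⅖)
K(B) = -6*B/5 + 2*B²/5 (K(B) = ((⅖)*1)*((B² - 4*B) + B) = 2*(B² - 3*B)/5 = -6*B/5 + 2*B²/5)
K(c(1, 1*2)) - 1*(-433) = (⅖)*4*(-3 + 4) - 1*(-433) = (⅖)*4*1 + 433 = 8/5 + 433 = 2173/5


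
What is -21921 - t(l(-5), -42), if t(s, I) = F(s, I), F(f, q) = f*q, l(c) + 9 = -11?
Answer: -22761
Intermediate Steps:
l(c) = -20 (l(c) = -9 - 11 = -20)
t(s, I) = I*s (t(s, I) = s*I = I*s)
-21921 - t(l(-5), -42) = -21921 - (-42)*(-20) = -21921 - 1*840 = -21921 - 840 = -22761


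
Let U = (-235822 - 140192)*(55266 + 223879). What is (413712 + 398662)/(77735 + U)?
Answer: -812374/104962350295 ≈ -7.7397e-6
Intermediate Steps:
U = -104962428030 (U = -376014*279145 = -104962428030)
(413712 + 398662)/(77735 + U) = (413712 + 398662)/(77735 - 104962428030) = 812374/(-104962350295) = 812374*(-1/104962350295) = -812374/104962350295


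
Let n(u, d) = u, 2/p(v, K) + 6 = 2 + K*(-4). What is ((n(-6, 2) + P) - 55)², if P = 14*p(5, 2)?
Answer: 36100/9 ≈ 4011.1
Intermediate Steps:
p(v, K) = 2/(-4 - 4*K) (p(v, K) = 2/(-6 + (2 + K*(-4))) = 2/(-6 + (2 - 4*K)) = 2/(-4 - 4*K))
P = -7/3 (P = 14*(-1/(2 + 2*2)) = 14*(-1/(2 + 4)) = 14*(-1/6) = 14*(-1*⅙) = 14*(-⅙) = -7/3 ≈ -2.3333)
((n(-6, 2) + P) - 55)² = ((-6 - 7/3) - 55)² = (-25/3 - 55)² = (-190/3)² = 36100/9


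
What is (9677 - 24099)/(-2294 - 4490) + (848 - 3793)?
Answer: -9982229/3392 ≈ -2942.9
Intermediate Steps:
(9677 - 24099)/(-2294 - 4490) + (848 - 3793) = -14422/(-6784) - 2945 = -14422*(-1/6784) - 2945 = 7211/3392 - 2945 = -9982229/3392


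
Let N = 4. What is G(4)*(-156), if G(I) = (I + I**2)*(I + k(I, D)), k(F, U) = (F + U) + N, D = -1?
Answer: -34320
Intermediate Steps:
k(F, U) = 4 + F + U (k(F, U) = (F + U) + 4 = 4 + F + U)
G(I) = (3 + 2*I)*(I + I**2) (G(I) = (I + I**2)*(I + (4 + I - 1)) = (I + I**2)*(I + (3 + I)) = (I + I**2)*(3 + 2*I) = (3 + 2*I)*(I + I**2))
G(4)*(-156) = (4*(3 + 2*4**2 + 5*4))*(-156) = (4*(3 + 2*16 + 20))*(-156) = (4*(3 + 32 + 20))*(-156) = (4*55)*(-156) = 220*(-156) = -34320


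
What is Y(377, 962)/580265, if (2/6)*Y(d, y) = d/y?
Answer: 87/42939610 ≈ 2.0261e-6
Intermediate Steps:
Y(d, y) = 3*d/y (Y(d, y) = 3*(d/y) = 3*d/y)
Y(377, 962)/580265 = (3*377/962)/580265 = (3*377*(1/962))*(1/580265) = (87/74)*(1/580265) = 87/42939610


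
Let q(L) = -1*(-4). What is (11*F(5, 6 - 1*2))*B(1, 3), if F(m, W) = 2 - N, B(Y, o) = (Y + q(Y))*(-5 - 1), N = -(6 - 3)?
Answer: -1650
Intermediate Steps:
N = -3 (N = -1*3 = -3)
q(L) = 4
B(Y, o) = -24 - 6*Y (B(Y, o) = (Y + 4)*(-5 - 1) = (4 + Y)*(-6) = -24 - 6*Y)
F(m, W) = 5 (F(m, W) = 2 - 1*(-3) = 2 + 3 = 5)
(11*F(5, 6 - 1*2))*B(1, 3) = (11*5)*(-24 - 6*1) = 55*(-24 - 6) = 55*(-30) = -1650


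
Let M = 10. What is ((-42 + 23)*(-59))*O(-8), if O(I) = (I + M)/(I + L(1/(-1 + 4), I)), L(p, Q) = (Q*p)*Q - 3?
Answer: 6726/31 ≈ 216.97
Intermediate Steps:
L(p, Q) = -3 + p*Q² (L(p, Q) = p*Q² - 3 = -3 + p*Q²)
O(I) = (10 + I)/(-3 + I + I²/3) (O(I) = (I + 10)/(I + (-3 + I²/(-1 + 4))) = (10 + I)/(I + (-3 + I²/3)) = (10 + I)/(-3 + I + I²/3))
((-42 + 23)*(-59))*O(-8) = ((-42 + 23)*(-59))*(3*(10 - 8)/(-9 + (-8)² + 3*(-8))) = (-19*(-59))*(3*2/(-9 + 64 - 24)) = 1121*(3*2/31) = 1121*(3*(1/31)*2) = 1121*(6/31) = 6726/31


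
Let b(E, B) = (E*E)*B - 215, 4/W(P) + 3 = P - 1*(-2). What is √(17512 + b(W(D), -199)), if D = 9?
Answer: √68989/2 ≈ 131.33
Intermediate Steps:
W(P) = 4/(-1 + P) (W(P) = 4/(-3 + (P - 1*(-2))) = 4/(-3 + (P + 2)) = 4/(-3 + (2 + P)) = 4/(-1 + P))
b(E, B) = -215 + B*E² (b(E, B) = E²*B - 215 = B*E² - 215 = -215 + B*E²)
√(17512 + b(W(D), -199)) = √(17512 + (-215 - 199*16/(-1 + 9)²)) = √(17512 + (-215 - 199*(4/8)²)) = √(17512 + (-215 - 199*(4*(⅛))²)) = √(17512 + (-215 - 199*(½)²)) = √(17512 + (-215 - 199*¼)) = √(17512 + (-215 - 199/4)) = √(17512 - 1059/4) = √(68989/4) = √68989/2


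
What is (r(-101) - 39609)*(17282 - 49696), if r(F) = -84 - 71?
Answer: 1288910296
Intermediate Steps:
r(F) = -155
(r(-101) - 39609)*(17282 - 49696) = (-155 - 39609)*(17282 - 49696) = -39764*(-32414) = 1288910296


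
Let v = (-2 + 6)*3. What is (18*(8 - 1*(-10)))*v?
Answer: 3888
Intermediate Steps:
v = 12 (v = 4*3 = 12)
(18*(8 - 1*(-10)))*v = (18*(8 - 1*(-10)))*12 = (18*(8 + 10))*12 = (18*18)*12 = 324*12 = 3888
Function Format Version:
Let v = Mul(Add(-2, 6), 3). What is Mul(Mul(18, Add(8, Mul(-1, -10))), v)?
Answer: 3888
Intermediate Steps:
v = 12 (v = Mul(4, 3) = 12)
Mul(Mul(18, Add(8, Mul(-1, -10))), v) = Mul(Mul(18, Add(8, Mul(-1, -10))), 12) = Mul(Mul(18, Add(8, 10)), 12) = Mul(Mul(18, 18), 12) = Mul(324, 12) = 3888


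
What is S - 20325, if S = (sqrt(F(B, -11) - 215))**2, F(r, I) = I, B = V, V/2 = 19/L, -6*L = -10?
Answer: -20551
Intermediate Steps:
L = 5/3 (L = -1/6*(-10) = 5/3 ≈ 1.6667)
V = 114/5 (V = 2*(19/(5/3)) = 2*(19*(3/5)) = 2*(57/5) = 114/5 ≈ 22.800)
B = 114/5 ≈ 22.800
S = -226 (S = (sqrt(-11 - 215))**2 = (sqrt(-226))**2 = (I*sqrt(226))**2 = -226)
S - 20325 = -226 - 20325 = -20551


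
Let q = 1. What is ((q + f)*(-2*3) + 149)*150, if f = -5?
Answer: 25950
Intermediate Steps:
((q + f)*(-2*3) + 149)*150 = ((1 - 5)*(-2*3) + 149)*150 = (-4*(-6) + 149)*150 = (24 + 149)*150 = 173*150 = 25950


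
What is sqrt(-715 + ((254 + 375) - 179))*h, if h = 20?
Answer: 20*I*sqrt(265) ≈ 325.58*I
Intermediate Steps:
sqrt(-715 + ((254 + 375) - 179))*h = sqrt(-715 + ((254 + 375) - 179))*20 = sqrt(-715 + (629 - 179))*20 = sqrt(-715 + 450)*20 = sqrt(-265)*20 = (I*sqrt(265))*20 = 20*I*sqrt(265)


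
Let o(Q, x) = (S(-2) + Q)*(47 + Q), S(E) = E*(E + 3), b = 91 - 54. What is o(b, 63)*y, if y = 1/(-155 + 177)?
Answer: 1470/11 ≈ 133.64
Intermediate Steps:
y = 1/22 ≈ 0.045455
b = 37
S(E) = E*(3 + E)
o(Q, x) = (-2 + Q)*(47 + Q) (o(Q, x) = (-2*(3 - 2) + Q)*(47 + Q) = (-2*1 + Q)*(47 + Q) = (-2 + Q)*(47 + Q))
o(b, 63)*y = (-94 + 37**2 + 45*37)*(1/22) = (-94 + 1369 + 1665)*(1/22) = 2940*(1/22) = 1470/11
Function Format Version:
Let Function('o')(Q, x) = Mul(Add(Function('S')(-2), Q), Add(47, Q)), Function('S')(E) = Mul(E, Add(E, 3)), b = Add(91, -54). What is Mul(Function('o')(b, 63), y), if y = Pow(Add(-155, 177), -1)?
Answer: Rational(1470, 11) ≈ 133.64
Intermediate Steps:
y = Rational(1, 22) (y = Pow(22, -1) = Rational(1, 22) ≈ 0.045455)
b = 37
Function('S')(E) = Mul(E, Add(3, E))
Function('o')(Q, x) = Mul(Add(-2, Q), Add(47, Q)) (Function('o')(Q, x) = Mul(Add(Mul(-2, Add(3, -2)), Q), Add(47, Q)) = Mul(Add(Mul(-2, 1), Q), Add(47, Q)) = Mul(Add(-2, Q), Add(47, Q)))
Mul(Function('o')(b, 63), y) = Mul(Add(-94, Pow(37, 2), Mul(45, 37)), Rational(1, 22)) = Mul(Add(-94, 1369, 1665), Rational(1, 22)) = Mul(2940, Rational(1, 22)) = Rational(1470, 11)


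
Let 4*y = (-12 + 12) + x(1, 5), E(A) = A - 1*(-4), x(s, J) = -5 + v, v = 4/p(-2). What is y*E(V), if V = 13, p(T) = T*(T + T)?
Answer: -153/8 ≈ -19.125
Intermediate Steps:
p(T) = 2*T² (p(T) = T*(2*T) = 2*T²)
v = ½ (v = 4/((2*(-2)²)) = 4/((2*4)) = 4/8 = 4*(⅛) = ½ ≈ 0.50000)
x(s, J) = -9/2 (x(s, J) = -5 + ½ = -9/2)
E(A) = 4 + A (E(A) = A + 4 = 4 + A)
y = -9/8 (y = ((-12 + 12) - 9/2)/4 = (0 - 9/2)/4 = (¼)*(-9/2) = -9/8 ≈ -1.1250)
y*E(V) = -9*(4 + 13)/8 = -9/8*17 = -153/8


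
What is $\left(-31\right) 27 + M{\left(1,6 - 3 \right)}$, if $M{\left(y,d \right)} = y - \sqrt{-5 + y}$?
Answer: $-836 - 2 i \approx -836.0 - 2.0 i$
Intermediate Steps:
$\left(-31\right) 27 + M{\left(1,6 - 3 \right)} = \left(-31\right) 27 + \left(1 - \sqrt{-5 + 1}\right) = -837 + \left(1 - \sqrt{-4}\right) = -837 + \left(1 - 2 i\right) = -836 - 2 i$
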